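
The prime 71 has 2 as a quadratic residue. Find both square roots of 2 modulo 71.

Since 71 ≡ 3 (mod 4), a square root of 2 is 2^((71+1)/4) = 2^18 mod 71.
Repeated squaring: 2^2≡4, 2^4≡16, 2^8≡43, 2^16≡3 (mod 71).
2^18 = 2^(16+2) ≡ 12 (mod 71).
Check: 12² = 144 ≡ 2 (mod 71). The two roots are 12 and 59.

12, 59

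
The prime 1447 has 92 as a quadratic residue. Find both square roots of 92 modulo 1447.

363, 1084

Since 1447 ≡ 3 (mod 4), a square root of 92 is 92^((1447+1)/4) = 92^362 mod 1447.
Repeated squaring: 92^2≡1229, 92^4≡1220, 92^8≡884, 92^16≡76, 92^32≡1435, 92^64≡144, 92^128≡478, 92^256≡1305 (mod 1447).
92^362 = 92^(256+64+32+8+2) ≡ 1084 (mod 1447).
Check: 1084² = 1175056 ≡ 92 (mod 1447). The two roots are 363 and 1084.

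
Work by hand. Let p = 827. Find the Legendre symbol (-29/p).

1

First reduce: -29 ≡ 798 (mod 827).
Pull out 2: since 827 ≡ 3 (mod 8), (2/827) = -1.
Reciprocity: 399 ≡ 3 and 827 ≡ 3 (mod 4), so (399/827) = −(827/399).
Reduce top mod 399: now compute (29/399).
Reciprocity: 29 ≡ 1 and 399 ≡ 3 (mod 4), so (29/399) = +(399/29).
Reduce top mod 29: now compute (22/29).
Pull out 2: since 29 ≡ 5 (mod 8), (2/29) = -1.
Reciprocity: 11 ≡ 3 and 29 ≡ 1 (mod 4), so (11/29) = +(29/11).
Reduce top mod 11: now compute (7/11).
Reciprocity: 7 ≡ 3 and 11 ≡ 3 (mod 4), so (7/11) = −(11/7).
Reduce top mod 7: now compute (4/7).
Pull out 2^2: since 7 ≡ 7 (mod 8), (2/7) = +1, so (2/7)^2 = +1.
Reached (1/7) = 1. Collecting the sign flips along the way, the symbol is +1.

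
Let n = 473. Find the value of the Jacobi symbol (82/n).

Pull out 2: since 473 ≡ 1 (mod 8), (2/473) = +1.
Reciprocity: 41 ≡ 1 and 473 ≡ 1 (mod 4), so (41/473) = +(473/41).
Reduce top mod 41: now compute (22/41).
Pull out 2: since 41 ≡ 1 (mod 8), (2/41) = +1.
Reciprocity: 11 ≡ 3 and 41 ≡ 1 (mod 4), so (11/41) = +(41/11).
Reduce top mod 11: now compute (8/11).
Pull out 2^3: since 11 ≡ 3 (mod 8), (2/11) = -1, so (2/11)^3 = -1.
Reached (1/11) = 1. Collecting the sign flips along the way, the symbol is -1.

-1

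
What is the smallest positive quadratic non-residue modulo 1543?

(2/1543) = +1, so 2 is a residue.
(3/1543) = −1, so 3 is the smallest positive non-residue mod 1543.

3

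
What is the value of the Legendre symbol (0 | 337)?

Top reduces to 0: gcd > 1, so the symbol is 0.

0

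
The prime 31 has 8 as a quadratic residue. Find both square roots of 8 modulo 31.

Since 31 ≡ 3 (mod 4), a square root of 8 is 8^((31+1)/4) = 8^8 mod 31.
Repeated squaring: 8^2≡2, 8^4≡4, 8^8≡16 (mod 31).
8^8 = 8^(8) ≡ 16 (mod 31).
Check: 16² = 256 ≡ 8 (mod 31). The two roots are 15 and 16.

15, 16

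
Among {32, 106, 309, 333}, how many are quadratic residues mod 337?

(32/337) = +1 → QR.
(106/337) = -1 → non-residue.
(309/337) = +1 → QR.
(333/337) = +1 → QR.
Total quadratic residues among the 4: 3.

3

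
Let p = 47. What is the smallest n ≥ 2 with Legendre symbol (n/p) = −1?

(2/47) = +1, so 2 is a residue.
(3/47) = +1, so 3 is a residue.
(4/47) = +1, so 4 is a residue.
(5/47) = −1, so 5 is the smallest positive non-residue mod 47.

5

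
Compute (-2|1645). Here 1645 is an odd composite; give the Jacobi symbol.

-1

First reduce: -2 ≡ 1643 (mod 1645).
Reciprocity: 1643 ≡ 3 and 1645 ≡ 1 (mod 4), so (1643/1645) = +(1645/1643).
Reduce top mod 1643: now compute (2/1643).
Pull out 2: since 1643 ≡ 3 (mod 8), (2/1643) = -1.
Reached (1/1643) = 1. Collecting the sign flips along the way, the symbol is -1.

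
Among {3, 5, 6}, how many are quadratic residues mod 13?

(3/13) = +1 → QR.
(5/13) = -1 → non-residue.
(6/13) = -1 → non-residue.
Total quadratic residues among the 3: 1.

1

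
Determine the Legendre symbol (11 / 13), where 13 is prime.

Reciprocity: 11 ≡ 3 and 13 ≡ 1 (mod 4), so (11/13) = +(13/11).
Reduce top mod 11: now compute (2/11).
Pull out 2: since 11 ≡ 3 (mod 8), (2/11) = -1.
Reached (1/11) = 1. Collecting the sign flips along the way, the symbol is -1.

-1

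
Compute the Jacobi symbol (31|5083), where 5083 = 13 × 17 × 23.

1

Reciprocity: 31 ≡ 3 and 5083 ≡ 3 (mod 4), so (31/5083) = −(5083/31).
Reduce top mod 31: now compute (30/31).
Pull out 2: since 31 ≡ 7 (mod 8), (2/31) = +1.
Reciprocity: 15 ≡ 3 and 31 ≡ 3 (mod 4), so (15/31) = −(31/15).
Reduce top mod 15: now compute (1/15).
Reached (1/15) = 1. Collecting the sign flips along the way, the symbol is +1.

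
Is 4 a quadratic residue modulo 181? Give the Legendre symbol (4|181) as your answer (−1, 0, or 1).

Euler's criterion: (4/181) ≡ 4^90 (mod 181).
4^2 ≡ 16 (mod 181)
4^4 ≡ 75 (mod 181)
4^8 ≡ 14 (mod 181)
4^16 ≡ 15 (mod 181)
4^32 ≡ 44 (mod 181)
4^64 ≡ 126 (mod 181)
4^90 = 4^(64+16+8+2) ≡ 1 (mod 181).
Result is 1, so (4/181) = 1.

1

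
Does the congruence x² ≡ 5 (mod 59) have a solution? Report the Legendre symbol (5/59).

1

Euler's criterion: (5/59) ≡ 5^29 (mod 59).
5^2 ≡ 25 (mod 59)
5^4 ≡ 35 (mod 59)
5^8 ≡ 45 (mod 59)
5^16 ≡ 19 (mod 59)
5^29 = 5^(16+8+4+1) ≡ 1 (mod 59).
Result is 1, so (5/59) = 1.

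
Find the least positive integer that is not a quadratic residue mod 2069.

2

(2/2069) = −1, so 2 is the smallest positive non-residue mod 2069.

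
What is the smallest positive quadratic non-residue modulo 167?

(2/167) = +1, so 2 is a residue.
(3/167) = +1, so 3 is a residue.
(4/167) = +1, so 4 is a residue.
(5/167) = −1, so 5 is the smallest positive non-residue mod 167.

5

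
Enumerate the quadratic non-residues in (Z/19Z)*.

2 3 8 10 12 13 14 15 18

Square k = 1,…,9 (k and 19−k give the same square):
1²=1, 2²=4, 3²=9, 4²=16, 5²≡6, 6²≡17, 7²≡11, 8²≡7, 9²≡5 (mod 19).
The residues are {1, 4, 5, 6, 7, 9, 11, 16, 17}; the non-residues are the remaining 9 nonzero classes.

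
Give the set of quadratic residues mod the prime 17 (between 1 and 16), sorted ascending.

1, 2, 4, 8, 9, 13, 15, 16

Square k = 1,…,8 (k and 17−k give the same square):
1²=1, 2²=4, 3²=9, 4²=16, 5²≡8, 6²≡2, 7²≡15, 8²≡13 (mod 17).
So the quadratic residues mod 17 are {1, 2, 4, 8, 9, 13, 15, 16}.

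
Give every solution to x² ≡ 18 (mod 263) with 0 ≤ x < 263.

67, 196

Since 263 ≡ 3 (mod 4), a square root of 18 is 18^((263+1)/4) = 18^66 mod 263.
Repeated squaring: 18^2≡61, 18^4≡39, 18^8≡206, 18^16≡93, 18^32≡233, 18^64≡111 (mod 263).
18^66 = 18^(64+2) ≡ 196 (mod 263).
Check: 196² = 38416 ≡ 18 (mod 263). The two roots are 67 and 196.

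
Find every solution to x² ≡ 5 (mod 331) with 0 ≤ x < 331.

98, 233

Since 331 ≡ 3 (mod 4), a square root of 5 is 5^((331+1)/4) = 5^83 mod 331.
Repeated squaring: 5^2≡25, 5^4≡294, 5^8≡45, 5^16≡39, 5^32≡197, 5^64≡82 (mod 331).
5^83 = 5^(64+16+2+1) ≡ 233 (mod 331).
Check: 233² = 54289 ≡ 5 (mod 331). The two roots are 98 and 233.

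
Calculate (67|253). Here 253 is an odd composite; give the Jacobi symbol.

Reciprocity: 67 ≡ 3 and 253 ≡ 1 (mod 4), so (67/253) = +(253/67).
Reduce top mod 67: now compute (52/67).
Pull out 2^2: since 67 ≡ 3 (mod 8), (2/67) = -1, so (2/67)^2 = +1.
Reciprocity: 13 ≡ 1 and 67 ≡ 3 (mod 4), so (13/67) = +(67/13).
Reduce top mod 13: now compute (2/13).
Pull out 2: since 13 ≡ 5 (mod 8), (2/13) = -1.
Reached (1/13) = 1. Collecting the sign flips along the way, the symbol is -1.

-1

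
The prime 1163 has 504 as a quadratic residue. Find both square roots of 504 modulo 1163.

Since 1163 ≡ 3 (mod 4), a square root of 504 is 504^((1163+1)/4) = 504^291 mod 1163.
Repeated squaring: 504^2≡482, 504^4≡887, 504^8≡581, 504^16≡291, 504^32≡945, 504^64≡1004, 504^128≡858, 504^256≡1148 (mod 1163).
504^291 = 504^(256+32+2+1) ≡ 203 (mod 1163).
Check: 203² = 41209 ≡ 504 (mod 1163). The two roots are 203 and 960.

203, 960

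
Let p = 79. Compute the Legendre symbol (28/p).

-1

Euler's criterion: (28/79) ≡ 28^39 (mod 79).
28^2 ≡ 73 (mod 79)
28^4 ≡ 36 (mod 79)
28^8 ≡ 32 (mod 79)
28^16 ≡ 76 (mod 79)
28^32 ≡ 9 (mod 79)
28^39 = 28^(32+4+2+1) ≡ 78 (mod 79).
Result is 78 ≡ −1, so (28/79) = −1.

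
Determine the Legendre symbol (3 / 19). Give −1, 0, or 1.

-1

Reciprocity: 3 ≡ 3 and 19 ≡ 3 (mod 4), so (3/19) = −(19/3).
Reduce top mod 3: now compute (1/3).
Reached (1/3) = 1. Collecting the sign flips along the way, the symbol is -1.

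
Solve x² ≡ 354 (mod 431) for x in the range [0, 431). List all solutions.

148, 283

Since 431 ≡ 3 (mod 4), a square root of 354 is 354^((431+1)/4) = 354^108 mod 431.
Repeated squaring: 354^2≡326, 354^4≡250, 354^8≡5, 354^16≡25, 354^32≡194, 354^64≡139 (mod 431).
354^108 = 354^(64+32+8+4) ≡ 283 (mod 431).
Check: 283² = 80089 ≡ 354 (mod 431). The two roots are 148 and 283.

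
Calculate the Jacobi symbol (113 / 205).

Reciprocity: 113 ≡ 1 and 205 ≡ 1 (mod 4), so (113/205) = +(205/113).
Reduce top mod 113: now compute (92/113).
Pull out 2^2: since 113 ≡ 1 (mod 8), (2/113) = +1, so (2/113)^2 = +1.
Reciprocity: 23 ≡ 3 and 113 ≡ 1 (mod 4), so (23/113) = +(113/23).
Reduce top mod 23: now compute (21/23).
Reciprocity: 21 ≡ 1 and 23 ≡ 3 (mod 4), so (21/23) = +(23/21).
Reduce top mod 21: now compute (2/21).
Pull out 2: since 21 ≡ 5 (mod 8), (2/21) = -1.
Reached (1/21) = 1. Collecting the sign flips along the way, the symbol is -1.

-1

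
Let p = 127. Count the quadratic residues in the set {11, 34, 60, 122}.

(11/127) = +1 → QR.
(34/127) = +1 → QR.
(60/127) = +1 → QR.
(122/127) = +1 → QR.
Total quadratic residues among the 4: 4.

4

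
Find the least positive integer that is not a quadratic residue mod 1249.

(2/1249) = +1, so 2 is a residue.
(3/1249) = +1, so 3 is a residue.
(4/1249) = +1, so 4 is a residue.
(5/1249) = +1, so 5 is a residue.
(6/1249) = +1, so 6 is a residue.
(7/1249) = −1, so 7 is the smallest positive non-residue mod 1249.

7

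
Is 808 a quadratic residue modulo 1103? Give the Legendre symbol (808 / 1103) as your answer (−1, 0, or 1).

-1

Euler's criterion: (808/1103) ≡ 808^551 (mod 1103).
808^2 ≡ 991 (mod 1103)
808^4 ≡ 411 (mod 1103)
808^8 ≡ 162 (mod 1103)
808^16 ≡ 875 (mod 1103)
808^32 ≡ 143 (mod 1103)
808^64 ≡ 595 (mod 1103)
808^128 ≡ 1065 (mod 1103)
808^256 ≡ 341 (mod 1103)
808^512 ≡ 466 (mod 1103)
808^551 = 808^(512+32+4+2+1) ≡ 1102 (mod 1103).
Result is 1102 ≡ −1, so (808/1103) = −1.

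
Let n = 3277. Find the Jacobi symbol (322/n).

Pull out 2: since 3277 ≡ 5 (mod 8), (2/3277) = -1.
Reciprocity: 161 ≡ 1 and 3277 ≡ 1 (mod 4), so (161/3277) = +(3277/161).
Reduce top mod 161: now compute (57/161).
Reciprocity: 57 ≡ 1 and 161 ≡ 1 (mod 4), so (57/161) = +(161/57).
Reduce top mod 57: now compute (47/57).
Reciprocity: 47 ≡ 3 and 57 ≡ 1 (mod 4), so (47/57) = +(57/47).
Reduce top mod 47: now compute (10/47).
Pull out 2: since 47 ≡ 7 (mod 8), (2/47) = +1.
Reciprocity: 5 ≡ 1 and 47 ≡ 3 (mod 4), so (5/47) = +(47/5).
Reduce top mod 5: now compute (2/5).
Pull out 2: since 5 ≡ 5 (mod 8), (2/5) = -1.
Reached (1/5) = 1. Collecting the sign flips along the way, the symbol is +1.

1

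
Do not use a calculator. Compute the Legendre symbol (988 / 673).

Euler's criterion: (988/673) ≡ 315^336 (mod 673).
315^2 ≡ 294 (mod 673)
315^4 ≡ 292 (mod 673)
315^8 ≡ 466 (mod 673)
315^16 ≡ 450 (mod 673)
315^32 ≡ 600 (mod 673)
315^64 ≡ 618 (mod 673)
315^128 ≡ 333 (mod 673)
315^256 ≡ 517 (mod 673)
315^336 = 315^(256+64+16) ≡ 672 (mod 673).
Result is 672 ≡ −1, so (988/673) = −1.

-1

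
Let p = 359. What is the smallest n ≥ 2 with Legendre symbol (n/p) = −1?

7

(2/359) = +1, so 2 is a residue.
(3/359) = +1, so 3 is a residue.
(4/359) = +1, so 4 is a residue.
(5/359) = +1, so 5 is a residue.
(6/359) = +1, so 6 is a residue.
(7/359) = −1, so 7 is the smallest positive non-residue mod 359.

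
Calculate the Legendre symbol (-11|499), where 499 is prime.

Euler's criterion: (-11/499) ≡ 488^249 (mod 499).
488^2 ≡ 121 (mod 499)
488^4 ≡ 170 (mod 499)
488^8 ≡ 457 (mod 499)
488^16 ≡ 267 (mod 499)
488^32 ≡ 431 (mod 499)
488^64 ≡ 133 (mod 499)
488^128 ≡ 224 (mod 499)
488^249 = 488^(128+64+32+16+8+1) ≡ 1 (mod 499).
Result is 1, so (-11/499) = 1.

1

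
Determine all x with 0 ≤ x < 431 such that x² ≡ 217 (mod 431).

Since 431 ≡ 3 (mod 4), a square root of 217 is 217^((431+1)/4) = 217^108 mod 431.
Repeated squaring: 217^2≡110, 217^4≡32, 217^8≡162, 217^16≡384, 217^32≡54, 217^64≡330 (mod 431).
217^108 = 217^(64+32+8+4) ≡ 64 (mod 431).
Check: 64² = 4096 ≡ 217 (mod 431). The two roots are 64 and 367.

64, 367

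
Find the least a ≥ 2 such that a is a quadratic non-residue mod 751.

3

(2/751) = +1, so 2 is a residue.
(3/751) = −1, so 3 is the smallest positive non-residue mod 751.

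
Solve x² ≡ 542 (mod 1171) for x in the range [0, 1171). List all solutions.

Since 1171 ≡ 3 (mod 4), a square root of 542 is 542^((1171+1)/4) = 542^293 mod 1171.
Repeated squaring: 542^2≡1014, 542^4≡58, 542^8≡1022, 542^16≡1123, 542^32≡1133, 542^64≡273, 542^128≡756, 542^256≡88 (mod 1171).
542^293 = 542^(256+32+4+1) ≡ 1028 (mod 1171).
Check: 1028² = 1056784 ≡ 542 (mod 1171). The two roots are 143 and 1028.

143, 1028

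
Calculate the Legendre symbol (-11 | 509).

1

First reduce: -11 ≡ 498 (mod 509).
Pull out 2: since 509 ≡ 5 (mod 8), (2/509) = -1.
Reciprocity: 249 ≡ 1 and 509 ≡ 1 (mod 4), so (249/509) = +(509/249).
Reduce top mod 249: now compute (11/249).
Reciprocity: 11 ≡ 3 and 249 ≡ 1 (mod 4), so (11/249) = +(249/11).
Reduce top mod 11: now compute (7/11).
Reciprocity: 7 ≡ 3 and 11 ≡ 3 (mod 4), so (7/11) = −(11/7).
Reduce top mod 7: now compute (4/7).
Pull out 2^2: since 7 ≡ 7 (mod 8), (2/7) = +1, so (2/7)^2 = +1.
Reached (1/7) = 1. Collecting the sign flips along the way, the symbol is +1.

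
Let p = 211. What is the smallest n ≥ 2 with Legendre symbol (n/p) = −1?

2

(2/211) = −1, so 2 is the smallest positive non-residue mod 211.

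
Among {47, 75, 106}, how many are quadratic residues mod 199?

2

(47/199) = +1 → QR.
(75/199) = -1 → non-residue.
(106/199) = +1 → QR.
Total quadratic residues among the 3: 2.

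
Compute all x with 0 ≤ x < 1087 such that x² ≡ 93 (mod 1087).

471, 616

Since 1087 ≡ 3 (mod 4), a square root of 93 is 93^((1087+1)/4) = 93^272 mod 1087.
Repeated squaring: 93^2≡1040, 93^4≡35, 93^8≡138, 93^16≡565, 93^32≡734, 93^64≡691, 93^128≡288, 93^256≡332 (mod 1087).
93^272 = 93^(256+16) ≡ 616 (mod 1087).
Check: 616² = 379456 ≡ 93 (mod 1087). The two roots are 471 and 616.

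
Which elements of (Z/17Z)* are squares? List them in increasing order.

Square k = 1,…,8 (k and 17−k give the same square):
1²=1, 2²=4, 3²=9, 4²=16, 5²≡8, 6²≡2, 7²≡15, 8²≡13 (mod 17).
So the quadratic residues mod 17 are {1, 2, 4, 8, 9, 13, 15, 16}.

1, 2, 4, 8, 9, 13, 15, 16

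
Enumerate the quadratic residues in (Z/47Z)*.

Square k = 1,…,23 (k and 47−k give the same square):
1²=1, 2²=4, 3²=9, 4²=16, 5²=25, 6²=36, 7²≡2, 8²≡17, 9²≡34, 10²≡6, 11²≡27, 12²≡3, 13²≡28, 14²≡8, 15²≡37, 16²≡21, 17²≡7, 18²≡42, 19²≡32, 20²≡24, 21²≡18, 22²≡14, 23²≡12 (mod 47).
So the quadratic residues mod 47 are {1, 2, 3, 4, 6, 7, 8, 9, 12, 14, 16, 17, 18, 21, 24, 25, 27, 28, 32, 34, 36, 37, 42}.

1,2,3,4,6,7,8,9,12,14,16,17,18,21,24,25,27,28,32,34,36,37,42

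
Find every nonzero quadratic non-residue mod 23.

Square k = 1,…,11 (k and 23−k give the same square):
1²=1, 2²=4, 3²=9, 4²=16, 5²≡2, 6²≡13, 7²≡3, 8²≡18, 9²≡12, 10²≡8, 11²≡6 (mod 23).
The residues are {1, 2, 3, 4, 6, 8, 9, 12, 13, 16, 18}; the non-residues are the remaining 11 nonzero classes.

5 7 10 11 14 15 17 19 20 21 22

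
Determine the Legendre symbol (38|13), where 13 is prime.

1

Euler's criterion: (38/13) ≡ 12^6 (mod 13).
12^2 ≡ 1 (mod 13)
12^4 ≡ 1 (mod 13)
12^6 = 12^(4+2) ≡ 1 (mod 13).
Result is 1, so (38/13) = 1.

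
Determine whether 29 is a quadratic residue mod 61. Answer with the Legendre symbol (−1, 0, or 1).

-1

Reciprocity: 29 ≡ 1 and 61 ≡ 1 (mod 4), so (29/61) = +(61/29).
Reduce top mod 29: now compute (3/29).
Reciprocity: 3 ≡ 3 and 29 ≡ 1 (mod 4), so (3/29) = +(29/3).
Reduce top mod 3: now compute (2/3).
Pull out 2: since 3 ≡ 3 (mod 8), (2/3) = -1.
Reached (1/3) = 1. Collecting the sign flips along the way, the symbol is -1.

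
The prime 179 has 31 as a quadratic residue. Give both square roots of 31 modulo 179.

63, 116

Since 179 ≡ 3 (mod 4), a square root of 31 is 31^((179+1)/4) = 31^45 mod 179.
Repeated squaring: 31^2≡66, 31^4≡60, 31^8≡20, 31^16≡42, 31^32≡153 (mod 179).
31^45 = 31^(32+8+4+1) ≡ 116 (mod 179).
Check: 116² = 13456 ≡ 31 (mod 179). The two roots are 63 and 116.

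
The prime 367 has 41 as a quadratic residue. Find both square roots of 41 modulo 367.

96, 271

Since 367 ≡ 3 (mod 4), a square root of 41 is 41^((367+1)/4) = 41^92 mod 367.
Repeated squaring: 41^2≡213, 41^4≡228, 41^8≡237, 41^16≡18, 41^32≡324, 41^64≡14 (mod 367).
41^92 = 41^(64+16+8+4) ≡ 271 (mod 367).
Check: 271² = 73441 ≡ 41 (mod 367). The two roots are 96 and 271.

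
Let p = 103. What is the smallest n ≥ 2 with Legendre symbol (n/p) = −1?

(2/103) = +1, so 2 is a residue.
(3/103) = −1, so 3 is the smallest positive non-residue mod 103.

3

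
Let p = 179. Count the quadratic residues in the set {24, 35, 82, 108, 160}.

2

(24/179) = -1 → non-residue.
(35/179) = -1 → non-residue.
(82/179) = +1 → QR.
(108/179) = +1 → QR.
(160/179) = -1 → non-residue.
Total quadratic residues among the 5: 2.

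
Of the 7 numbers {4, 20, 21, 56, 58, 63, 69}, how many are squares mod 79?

(4/79) = +1 → QR.
(20/79) = +1 → QR.
(21/79) = +1 → QR.
(56/79) = -1 → non-residue.
(58/79) = -1 → non-residue.
(63/79) = -1 → non-residue.
(69/79) = -1 → non-residue.
Total quadratic residues among the 7: 3.

3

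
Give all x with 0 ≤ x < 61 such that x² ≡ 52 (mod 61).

61 ≡ 1 (mod 4), so we find a root by search.
Trying successive values, 28² = 784 ≡ 52 (mod 61). The other root is 61 − 28 = 33.

28, 33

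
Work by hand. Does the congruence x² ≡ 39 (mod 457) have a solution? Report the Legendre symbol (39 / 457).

-1

Euler's criterion: (39/457) ≡ 39^228 (mod 457).
39^2 ≡ 150 (mod 457)
39^4 ≡ 107 (mod 457)
39^8 ≡ 24 (mod 457)
39^16 ≡ 119 (mod 457)
39^32 ≡ 451 (mod 457)
39^64 ≡ 36 (mod 457)
39^128 ≡ 382 (mod 457)
39^228 = 39^(128+64+32+4) ≡ 456 (mod 457).
Result is 456 ≡ −1, so (39/457) = −1.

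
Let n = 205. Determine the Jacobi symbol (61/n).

1

Reciprocity: 61 ≡ 1 and 205 ≡ 1 (mod 4), so (61/205) = +(205/61).
Reduce top mod 61: now compute (22/61).
Pull out 2: since 61 ≡ 5 (mod 8), (2/61) = -1.
Reciprocity: 11 ≡ 3 and 61 ≡ 1 (mod 4), so (11/61) = +(61/11).
Reduce top mod 11: now compute (6/11).
Pull out 2: since 11 ≡ 3 (mod 8), (2/11) = -1.
Reciprocity: 3 ≡ 3 and 11 ≡ 3 (mod 4), so (3/11) = −(11/3).
Reduce top mod 3: now compute (2/3).
Pull out 2: since 3 ≡ 3 (mod 8), (2/3) = -1.
Reached (1/3) = 1. Collecting the sign flips along the way, the symbol is +1.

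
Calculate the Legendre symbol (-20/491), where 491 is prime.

Euler's criterion: (-20/491) ≡ 471^245 (mod 491).
471^2 ≡ 400 (mod 491)
471^4 ≡ 425 (mod 491)
471^8 ≡ 428 (mod 491)
471^16 ≡ 41 (mod 491)
471^32 ≡ 208 (mod 491)
471^64 ≡ 56 (mod 491)
471^128 ≡ 190 (mod 491)
471^245 = 471^(128+64+32+16+4+1) ≡ 490 (mod 491).
Result is 490 ≡ −1, so (-20/491) = −1.

-1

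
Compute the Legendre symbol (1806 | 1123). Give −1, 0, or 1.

First reduce: 1806 ≡ 683 (mod 1123).
Reciprocity: 683 ≡ 3 and 1123 ≡ 3 (mod 4), so (683/1123) = −(1123/683).
Reduce top mod 683: now compute (440/683).
Pull out 2^3: since 683 ≡ 3 (mod 8), (2/683) = -1, so (2/683)^3 = -1.
Reciprocity: 55 ≡ 3 and 683 ≡ 3 (mod 4), so (55/683) = −(683/55).
Reduce top mod 55: now compute (23/55).
Reciprocity: 23 ≡ 3 and 55 ≡ 3 (mod 4), so (23/55) = −(55/23).
Reduce top mod 23: now compute (9/23).
Reciprocity: 9 ≡ 1 and 23 ≡ 3 (mod 4), so (9/23) = +(23/9).
Reduce top mod 9: now compute (5/9).
Reciprocity: 5 ≡ 1 and 9 ≡ 1 (mod 4), so (5/9) = +(9/5).
Reduce top mod 5: now compute (4/5).
Pull out 2^2: since 5 ≡ 5 (mod 8), (2/5) = -1, so (2/5)^2 = +1.
Reached (1/5) = 1. Collecting the sign flips along the way, the symbol is +1.

1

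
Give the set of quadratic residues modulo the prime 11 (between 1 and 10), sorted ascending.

1,3,4,5,9

Square k = 1,…,5 (k and 11−k give the same square):
1²=1, 2²=4, 3²=9, 4²≡5, 5²≡3 (mod 11).
So the quadratic residues mod 11 are {1, 3, 4, 5, 9}.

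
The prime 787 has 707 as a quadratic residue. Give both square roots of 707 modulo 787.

311, 476

Since 787 ≡ 3 (mod 4), a square root of 707 is 707^((787+1)/4) = 707^197 mod 787.
Repeated squaring: 707^2≡104, 707^4≡585, 707^8≡667, 707^16≡234, 707^32≡453, 707^64≡589, 707^128≡641 (mod 787).
707^197 = 707^(128+64+4+1) ≡ 311 (mod 787).
Check: 311² = 96721 ≡ 707 (mod 787). The two roots are 311 and 476.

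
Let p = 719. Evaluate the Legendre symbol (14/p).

Euler's criterion: (14/719) ≡ 14^359 (mod 719).
14^2 ≡ 196 (mod 719)
14^4 ≡ 309 (mod 719)
14^8 ≡ 573 (mod 719)
14^16 ≡ 465 (mod 719)
14^32 ≡ 525 (mod 719)
14^64 ≡ 248 (mod 719)
14^128 ≡ 389 (mod 719)
14^256 ≡ 331 (mod 719)
14^359 = 14^(256+64+32+4+2+1) ≡ 1 (mod 719).
Result is 1, so (14/719) = 1.

1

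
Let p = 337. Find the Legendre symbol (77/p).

Euler's criterion: (77/337) ≡ 77^168 (mod 337).
77^2 ≡ 200 (mod 337)
77^4 ≡ 234 (mod 337)
77^8 ≡ 162 (mod 337)
77^16 ≡ 295 (mod 337)
77^32 ≡ 79 (mod 337)
77^64 ≡ 175 (mod 337)
77^128 ≡ 295 (mod 337)
77^168 = 77^(128+32+8) ≡ 336 (mod 337).
Result is 336 ≡ −1, so (77/337) = −1.

-1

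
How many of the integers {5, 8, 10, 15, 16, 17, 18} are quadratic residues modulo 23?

(5/23) = -1 → non-residue.
(8/23) = +1 → QR.
(10/23) = -1 → non-residue.
(15/23) = -1 → non-residue.
(16/23) = +1 → QR.
(17/23) = -1 → non-residue.
(18/23) = +1 → QR.
Total quadratic residues among the 7: 3.

3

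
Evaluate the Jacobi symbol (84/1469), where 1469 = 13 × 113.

Pull out 2^2: since 1469 ≡ 5 (mod 8), (2/1469) = -1, so (2/1469)^2 = +1.
Reciprocity: 21 ≡ 1 and 1469 ≡ 1 (mod 4), so (21/1469) = +(1469/21).
Reduce top mod 21: now compute (20/21).
Pull out 2^2: since 21 ≡ 5 (mod 8), (2/21) = -1, so (2/21)^2 = +1.
Reciprocity: 5 ≡ 1 and 21 ≡ 1 (mod 4), so (5/21) = +(21/5).
Reduce top mod 5: now compute (1/5).
Reached (1/5) = 1. Collecting the sign flips along the way, the symbol is +1.

1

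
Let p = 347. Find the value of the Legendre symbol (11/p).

Reciprocity: 11 ≡ 3 and 347 ≡ 3 (mod 4), so (11/347) = −(347/11).
Reduce top mod 11: now compute (6/11).
Pull out 2: since 11 ≡ 3 (mod 8), (2/11) = -1.
Reciprocity: 3 ≡ 3 and 11 ≡ 3 (mod 4), so (3/11) = −(11/3).
Reduce top mod 3: now compute (2/3).
Pull out 2: since 3 ≡ 3 (mod 8), (2/3) = -1.
Reached (1/3) = 1. Collecting the sign flips along the way, the symbol is +1.

1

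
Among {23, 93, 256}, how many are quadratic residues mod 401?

(23/401) = -1 → non-residue.
(93/401) = +1 → QR.
(256/401) = +1 → QR.
Total quadratic residues among the 3: 2.

2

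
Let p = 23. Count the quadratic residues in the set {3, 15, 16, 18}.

(3/23) = +1 → QR.
(15/23) = -1 → non-residue.
(16/23) = +1 → QR.
(18/23) = +1 → QR.
Total quadratic residues among the 4: 3.

3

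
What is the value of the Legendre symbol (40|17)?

Euler's criterion: (40/17) ≡ 6^8 (mod 17).
6^2 ≡ 2 (mod 17)
6^4 ≡ 4 (mod 17)
6^8 ≡ 16 (mod 17)
6^8 = 6^(8) ≡ 16 (mod 17).
Result is 16 ≡ −1, so (40/17) = −1.

-1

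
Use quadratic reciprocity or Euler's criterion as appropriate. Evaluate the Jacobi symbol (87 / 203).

Reciprocity: 87 ≡ 3 and 203 ≡ 3 (mod 4), so (87/203) = −(203/87).
Reduce top mod 87: now compute (29/87).
Reciprocity: 29 ≡ 1 and 87 ≡ 3 (mod 4), so (29/87) = +(87/29).
Reduce top mod 29: now compute (0/29).
Top reduces to 0: gcd > 1, so the symbol is 0.

0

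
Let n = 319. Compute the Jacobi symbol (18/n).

1

Pull out 2: since 319 ≡ 7 (mod 8), (2/319) = +1.
Reciprocity: 9 ≡ 1 and 319 ≡ 3 (mod 4), so (9/319) = +(319/9).
Reduce top mod 9: now compute (4/9).
Pull out 2^2: since 9 ≡ 1 (mod 8), (2/9) = +1, so (2/9)^2 = +1.
Reached (1/9) = 1. Collecting the sign flips along the way, the symbol is +1.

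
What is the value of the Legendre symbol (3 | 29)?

Reciprocity: 3 ≡ 3 and 29 ≡ 1 (mod 4), so (3/29) = +(29/3).
Reduce top mod 3: now compute (2/3).
Pull out 2: since 3 ≡ 3 (mod 8), (2/3) = -1.
Reached (1/3) = 1. Collecting the sign flips along the way, the symbol is -1.

-1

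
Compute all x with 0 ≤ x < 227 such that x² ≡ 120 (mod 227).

Since 227 ≡ 3 (mod 4), a square root of 120 is 120^((227+1)/4) = 120^57 mod 227.
Repeated squaring: 120^2≡99, 120^4≡40, 120^8≡11, 120^16≡121, 120^32≡113 (mod 227).
120^57 = 120^(32+16+8+1) ≡ 44 (mod 227).
Check: 44² = 1936 ≡ 120 (mod 227). The two roots are 44 and 183.

44, 183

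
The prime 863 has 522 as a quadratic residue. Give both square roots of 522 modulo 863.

414, 449

Since 863 ≡ 3 (mod 4), a square root of 522 is 522^((863+1)/4) = 522^216 mod 863.
Repeated squaring: 522^2≡639, 522^4≡122, 522^8≡213, 522^16≡493, 522^32≡546, 522^64≡381, 522^128≡177 (mod 863).
522^216 = 522^(128+64+16+8) ≡ 449 (mod 863).
Check: 449² = 201601 ≡ 522 (mod 863). The two roots are 414 and 449.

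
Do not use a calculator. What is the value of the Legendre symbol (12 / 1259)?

Pull out 2^2: since 1259 ≡ 3 (mod 8), (2/1259) = -1, so (2/1259)^2 = +1.
Reciprocity: 3 ≡ 3 and 1259 ≡ 3 (mod 4), so (3/1259) = −(1259/3).
Reduce top mod 3: now compute (2/3).
Pull out 2: since 3 ≡ 3 (mod 8), (2/3) = -1.
Reached (1/3) = 1. Collecting the sign flips along the way, the symbol is +1.

1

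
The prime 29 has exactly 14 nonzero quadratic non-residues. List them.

2, 3, 8, 10, 11, 12, 14, 15, 17, 18, 19, 21, 26, 27

Square k = 1,…,14 (k and 29−k give the same square):
1²=1, 2²=4, 3²=9, 4²=16, 5²=25, 6²≡7, 7²≡20, 8²≡6, 9²≡23, 10²≡13, 11²≡5, 12²≡28, 13²≡24, 14²≡22 (mod 29).
The residues are {1, 4, 5, 6, 7, 9, 13, 16, 20, 22, 23, 24, 25, 28}; the non-residues are the remaining 14 nonzero classes.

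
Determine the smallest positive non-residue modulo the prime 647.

5

(2/647) = +1, so 2 is a residue.
(3/647) = +1, so 3 is a residue.
(4/647) = +1, so 4 is a residue.
(5/647) = −1, so 5 is the smallest positive non-residue mod 647.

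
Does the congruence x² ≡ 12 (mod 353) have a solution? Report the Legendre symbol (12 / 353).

-1

Pull out 2^2: since 353 ≡ 1 (mod 8), (2/353) = +1, so (2/353)^2 = +1.
Reciprocity: 3 ≡ 3 and 353 ≡ 1 (mod 4), so (3/353) = +(353/3).
Reduce top mod 3: now compute (2/3).
Pull out 2: since 3 ≡ 3 (mod 8), (2/3) = -1.
Reached (1/3) = 1. Collecting the sign flips along the way, the symbol is -1.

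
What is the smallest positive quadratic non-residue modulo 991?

(2/991) = +1, so 2 is a residue.
(3/991) = −1, so 3 is the smallest positive non-residue mod 991.

3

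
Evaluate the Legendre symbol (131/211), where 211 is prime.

-1

Reciprocity: 131 ≡ 3 and 211 ≡ 3 (mod 4), so (131/211) = −(211/131).
Reduce top mod 131: now compute (80/131).
Pull out 2^4: since 131 ≡ 3 (mod 8), (2/131) = -1, so (2/131)^4 = +1.
Reciprocity: 5 ≡ 1 and 131 ≡ 3 (mod 4), so (5/131) = +(131/5).
Reduce top mod 5: now compute (1/5).
Reached (1/5) = 1. Collecting the sign flips along the way, the symbol is -1.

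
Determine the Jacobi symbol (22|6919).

Pull out 2: since 6919 ≡ 7 (mod 8), (2/6919) = +1.
Reciprocity: 11 ≡ 3 and 6919 ≡ 3 (mod 4), so (11/6919) = −(6919/11).
Reduce top mod 11: now compute (0/11).
Top reduces to 0: gcd > 1, so the symbol is 0.

0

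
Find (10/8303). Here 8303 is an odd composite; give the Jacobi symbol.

Pull out 2: since 8303 ≡ 7 (mod 8), (2/8303) = +1.
Reciprocity: 5 ≡ 1 and 8303 ≡ 3 (mod 4), so (5/8303) = +(8303/5).
Reduce top mod 5: now compute (3/5).
Reciprocity: 3 ≡ 3 and 5 ≡ 1 (mod 4), so (3/5) = +(5/3).
Reduce top mod 3: now compute (2/3).
Pull out 2: since 3 ≡ 3 (mod 8), (2/3) = -1.
Reached (1/3) = 1. Collecting the sign flips along the way, the symbol is -1.

-1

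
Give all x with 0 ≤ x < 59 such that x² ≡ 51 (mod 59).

Since 59 ≡ 3 (mod 4), a square root of 51 is 51^((59+1)/4) = 51^15 mod 59.
Repeated squaring: 51^2≡5, 51^4≡25, 51^8≡35 (mod 59).
51^15 = 51^(8+4+2+1) ≡ 46 (mod 59).
Check: 46² = 2116 ≡ 51 (mod 59). The two roots are 13 and 46.

13, 46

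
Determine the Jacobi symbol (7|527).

Reciprocity: 7 ≡ 3 and 527 ≡ 3 (mod 4), so (7/527) = −(527/7).
Reduce top mod 7: now compute (2/7).
Pull out 2: since 7 ≡ 7 (mod 8), (2/7) = +1.
Reached (1/7) = 1. Collecting the sign flips along the way, the symbol is -1.

-1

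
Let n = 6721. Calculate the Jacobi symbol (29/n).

Reciprocity: 29 ≡ 1 and 6721 ≡ 1 (mod 4), so (29/6721) = +(6721/29).
Reduce top mod 29: now compute (22/29).
Pull out 2: since 29 ≡ 5 (mod 8), (2/29) = -1.
Reciprocity: 11 ≡ 3 and 29 ≡ 1 (mod 4), so (11/29) = +(29/11).
Reduce top mod 11: now compute (7/11).
Reciprocity: 7 ≡ 3 and 11 ≡ 3 (mod 4), so (7/11) = −(11/7).
Reduce top mod 7: now compute (4/7).
Pull out 2^2: since 7 ≡ 7 (mod 8), (2/7) = +1, so (2/7)^2 = +1.
Reached (1/7) = 1. Collecting the sign flips along the way, the symbol is +1.

1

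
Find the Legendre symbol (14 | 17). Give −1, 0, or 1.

Pull out 2: since 17 ≡ 1 (mod 8), (2/17) = +1.
Reciprocity: 7 ≡ 3 and 17 ≡ 1 (mod 4), so (7/17) = +(17/7).
Reduce top mod 7: now compute (3/7).
Reciprocity: 3 ≡ 3 and 7 ≡ 3 (mod 4), so (3/7) = −(7/3).
Reduce top mod 3: now compute (1/3).
Reached (1/3) = 1. Collecting the sign flips along the way, the symbol is -1.

-1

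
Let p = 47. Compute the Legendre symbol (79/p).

1

First reduce: 79 ≡ 32 (mod 47).
Pull out 2^5: since 47 ≡ 7 (mod 8), (2/47) = +1, so (2/47)^5 = +1.
Reached (1/47) = 1. Collecting the sign flips along the way, the symbol is +1.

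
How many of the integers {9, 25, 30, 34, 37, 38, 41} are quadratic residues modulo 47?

4

(9/47) = +1 → QR.
(25/47) = +1 → QR.
(30/47) = -1 → non-residue.
(34/47) = +1 → QR.
(37/47) = +1 → QR.
(38/47) = -1 → non-residue.
(41/47) = -1 → non-residue.
Total quadratic residues among the 7: 4.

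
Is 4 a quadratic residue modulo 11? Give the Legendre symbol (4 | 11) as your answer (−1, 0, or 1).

1

Pull out 2^2: since 11 ≡ 3 (mod 8), (2/11) = -1, so (2/11)^2 = +1.
Reached (1/11) = 1. Collecting the sign flips along the way, the symbol is +1.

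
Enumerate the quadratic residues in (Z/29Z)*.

Square k = 1,…,14 (k and 29−k give the same square):
1²=1, 2²=4, 3²=9, 4²=16, 5²=25, 6²≡7, 7²≡20, 8²≡6, 9²≡23, 10²≡13, 11²≡5, 12²≡28, 13²≡24, 14²≡22 (mod 29).
So the quadratic residues mod 29 are {1, 4, 5, 6, 7, 9, 13, 16, 20, 22, 23, 24, 25, 28}.

1 4 5 6 7 9 13 16 20 22 23 24 25 28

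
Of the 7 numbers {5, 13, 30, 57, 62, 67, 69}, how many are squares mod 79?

4

(5/79) = +1 → QR.
(13/79) = +1 → QR.
(30/79) = -1 → non-residue.
(57/79) = -1 → non-residue.
(62/79) = +1 → QR.
(67/79) = +1 → QR.
(69/79) = -1 → non-residue.
Total quadratic residues among the 7: 4.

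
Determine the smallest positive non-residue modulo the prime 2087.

(2/2087) = +1, so 2 is a residue.
(3/2087) = +1, so 3 is a residue.
(4/2087) = +1, so 4 is a residue.
(5/2087) = −1, so 5 is the smallest positive non-residue mod 2087.

5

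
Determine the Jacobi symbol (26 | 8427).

Pull out 2: since 8427 ≡ 3 (mod 8), (2/8427) = -1.
Reciprocity: 13 ≡ 1 and 8427 ≡ 3 (mod 4), so (13/8427) = +(8427/13).
Reduce top mod 13: now compute (3/13).
Reciprocity: 3 ≡ 3 and 13 ≡ 1 (mod 4), so (3/13) = +(13/3).
Reduce top mod 3: now compute (1/3).
Reached (1/3) = 1. Collecting the sign flips along the way, the symbol is -1.

-1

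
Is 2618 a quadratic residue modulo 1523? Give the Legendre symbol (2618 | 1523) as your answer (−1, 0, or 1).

1

First reduce: 2618 ≡ 1095 (mod 1523).
Reciprocity: 1095 ≡ 3 and 1523 ≡ 3 (mod 4), so (1095/1523) = −(1523/1095).
Reduce top mod 1095: now compute (428/1095).
Pull out 2^2: since 1095 ≡ 7 (mod 8), (2/1095) = +1, so (2/1095)^2 = +1.
Reciprocity: 107 ≡ 3 and 1095 ≡ 3 (mod 4), so (107/1095) = −(1095/107).
Reduce top mod 107: now compute (25/107).
Reciprocity: 25 ≡ 1 and 107 ≡ 3 (mod 4), so (25/107) = +(107/25).
Reduce top mod 25: now compute (7/25).
Reciprocity: 7 ≡ 3 and 25 ≡ 1 (mod 4), so (7/25) = +(25/7).
Reduce top mod 7: now compute (4/7).
Pull out 2^2: since 7 ≡ 7 (mod 8), (2/7) = +1, so (2/7)^2 = +1.
Reached (1/7) = 1. Collecting the sign flips along the way, the symbol is +1.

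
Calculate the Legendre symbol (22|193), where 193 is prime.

-1

Pull out 2: since 193 ≡ 1 (mod 8), (2/193) = +1.
Reciprocity: 11 ≡ 3 and 193 ≡ 1 (mod 4), so (11/193) = +(193/11).
Reduce top mod 11: now compute (6/11).
Pull out 2: since 11 ≡ 3 (mod 8), (2/11) = -1.
Reciprocity: 3 ≡ 3 and 11 ≡ 3 (mod 4), so (3/11) = −(11/3).
Reduce top mod 3: now compute (2/3).
Pull out 2: since 3 ≡ 3 (mod 8), (2/3) = -1.
Reached (1/3) = 1. Collecting the sign flips along the way, the symbol is -1.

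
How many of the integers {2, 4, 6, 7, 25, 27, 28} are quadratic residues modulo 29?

5

(2/29) = -1 → non-residue.
(4/29) = +1 → QR.
(6/29) = +1 → QR.
(7/29) = +1 → QR.
(25/29) = +1 → QR.
(27/29) = -1 → non-residue.
(28/29) = +1 → QR.
Total quadratic residues among the 7: 5.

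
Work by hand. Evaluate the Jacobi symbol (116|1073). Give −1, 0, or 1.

0

Pull out 2^2: since 1073 ≡ 1 (mod 8), (2/1073) = +1, so (2/1073)^2 = +1.
Reciprocity: 29 ≡ 1 and 1073 ≡ 1 (mod 4), so (29/1073) = +(1073/29).
Reduce top mod 29: now compute (0/29).
Top reduces to 0: gcd > 1, so the symbol is 0.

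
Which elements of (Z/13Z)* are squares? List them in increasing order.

1,3,4,9,10,12

Square k = 1,…,6 (k and 13−k give the same square):
1²=1, 2²=4, 3²=9, 4²≡3, 5²≡12, 6²≡10 (mod 13).
So the quadratic residues mod 13 are {1, 3, 4, 9, 10, 12}.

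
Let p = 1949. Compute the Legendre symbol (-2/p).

First reduce: -2 ≡ 1947 (mod 1949).
Reciprocity: 1947 ≡ 3 and 1949 ≡ 1 (mod 4), so (1947/1949) = +(1949/1947).
Reduce top mod 1947: now compute (2/1947).
Pull out 2: since 1947 ≡ 3 (mod 8), (2/1947) = -1.
Reached (1/1947) = 1. Collecting the sign flips along the way, the symbol is -1.

-1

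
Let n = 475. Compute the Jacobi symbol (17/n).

1

Reciprocity: 17 ≡ 1 and 475 ≡ 3 (mod 4), so (17/475) = +(475/17).
Reduce top mod 17: now compute (16/17).
Pull out 2^4: since 17 ≡ 1 (mod 8), (2/17) = +1, so (2/17)^4 = +1.
Reached (1/17) = 1. Collecting the sign flips along the way, the symbol is +1.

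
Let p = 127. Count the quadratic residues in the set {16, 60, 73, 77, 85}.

(16/127) = +1 → QR.
(60/127) = +1 → QR.
(73/127) = +1 → QR.
(77/127) = -1 → non-residue.
(85/127) = -1 → non-residue.
Total quadratic residues among the 5: 3.

3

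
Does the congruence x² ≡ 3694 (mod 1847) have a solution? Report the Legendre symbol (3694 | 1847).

0

First reduce: 3694 ≡ 0 (mod 1847).
Top reduces to 0: gcd > 1, so the symbol is 0.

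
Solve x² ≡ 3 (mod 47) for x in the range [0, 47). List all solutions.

12, 35

Since 47 ≡ 3 (mod 4), a square root of 3 is 3^((47+1)/4) = 3^12 mod 47.
Repeated squaring: 3^2≡9, 3^4≡34, 3^8≡28 (mod 47).
3^12 = 3^(8+4) ≡ 12 (mod 47).
Check: 12² = 144 ≡ 3 (mod 47). The two roots are 12 and 35.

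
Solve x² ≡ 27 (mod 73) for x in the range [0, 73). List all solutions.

10, 63

73 ≡ 1 (mod 4), so we find a root by search.
Trying successive values, 10² = 100 ≡ 27 (mod 73). The other root is 73 − 10 = 63.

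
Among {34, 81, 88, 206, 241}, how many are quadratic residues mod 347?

(34/347) = +1 → QR.
(81/347) = +1 → QR.
(88/347) = -1 → non-residue.
(206/347) = +1 → QR.
(241/347) = +1 → QR.
Total quadratic residues among the 5: 4.

4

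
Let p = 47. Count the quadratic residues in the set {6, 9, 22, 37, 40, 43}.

(6/47) = +1 → QR.
(9/47) = +1 → QR.
(22/47) = -1 → non-residue.
(37/47) = +1 → QR.
(40/47) = -1 → non-residue.
(43/47) = -1 → non-residue.
Total quadratic residues among the 6: 3.

3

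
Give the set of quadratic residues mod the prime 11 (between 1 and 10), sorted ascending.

Square k = 1,…,5 (k and 11−k give the same square):
1²=1, 2²=4, 3²=9, 4²≡5, 5²≡3 (mod 11).
So the quadratic residues mod 11 are {1, 3, 4, 5, 9}.

1 3 4 5 9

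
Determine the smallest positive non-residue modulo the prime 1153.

5

(2/1153) = +1, so 2 is a residue.
(3/1153) = +1, so 3 is a residue.
(4/1153) = +1, so 4 is a residue.
(5/1153) = −1, so 5 is the smallest positive non-residue mod 1153.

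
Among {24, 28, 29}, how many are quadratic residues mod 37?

(24/37) = -1 → non-residue.
(28/37) = +1 → QR.
(29/37) = -1 → non-residue.
Total quadratic residues among the 3: 1.

1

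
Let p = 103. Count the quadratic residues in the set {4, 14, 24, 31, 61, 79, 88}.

4

(4/103) = +1 → QR.
(14/103) = +1 → QR.
(24/103) = -1 → non-residue.
(31/103) = -1 → non-residue.
(61/103) = +1 → QR.
(79/103) = +1 → QR.
(88/103) = -1 → non-residue.
Total quadratic residues among the 7: 4.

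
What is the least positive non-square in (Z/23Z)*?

5

(2/23) = +1, so 2 is a residue.
(3/23) = +1, so 3 is a residue.
(4/23) = +1, so 4 is a residue.
(5/23) = −1, so 5 is the smallest positive non-residue mod 23.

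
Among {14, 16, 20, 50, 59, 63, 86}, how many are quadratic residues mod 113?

(14/113) = +1 → QR.
(16/113) = +1 → QR.
(20/113) = -1 → non-residue.
(50/113) = +1 → QR.
(59/113) = -1 → non-residue.
(63/113) = +1 → QR.
(86/113) = -1 → non-residue.
Total quadratic residues among the 7: 4.

4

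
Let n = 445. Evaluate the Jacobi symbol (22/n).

-1

Pull out 2: since 445 ≡ 5 (mod 8), (2/445) = -1.
Reciprocity: 11 ≡ 3 and 445 ≡ 1 (mod 4), so (11/445) = +(445/11).
Reduce top mod 11: now compute (5/11).
Reciprocity: 5 ≡ 1 and 11 ≡ 3 (mod 4), so (5/11) = +(11/5).
Reduce top mod 5: now compute (1/5).
Reached (1/5) = 1. Collecting the sign flips along the way, the symbol is -1.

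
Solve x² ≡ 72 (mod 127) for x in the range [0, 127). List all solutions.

Since 127 ≡ 3 (mod 4), a square root of 72 is 72^((127+1)/4) = 72^32 mod 127.
Repeated squaring: 72^2≡104, 72^4≡21, 72^8≡60, 72^16≡44, 72^32≡31 (mod 127).
72^32 = 72^(32) ≡ 31 (mod 127).
Check: 31² = 961 ≡ 72 (mod 127). The two roots are 31 and 96.

31, 96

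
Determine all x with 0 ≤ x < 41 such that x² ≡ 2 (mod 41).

41 ≡ 1 (mod 4), so we find a root by search.
Trying successive values, 17² = 289 ≡ 2 (mod 41). The other root is 41 − 17 = 24.

17, 24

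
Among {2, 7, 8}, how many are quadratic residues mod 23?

2

(2/23) = +1 → QR.
(7/23) = -1 → non-residue.
(8/23) = +1 → QR.
Total quadratic residues among the 3: 2.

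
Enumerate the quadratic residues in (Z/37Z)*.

Square k = 1,…,18 (k and 37−k give the same square):
1²=1, 2²=4, 3²=9, 4²=16, 5²=25, 6²=36, 7²≡12, 8²≡27, 9²≡7, 10²≡26, 11²≡10, 12²≡33, 13²≡21, 14²≡11, 15²≡3, 16²≡34, 17²≡30, 18²≡28 (mod 37).
So the quadratic residues mod 37 are {1, 3, 4, 7, 9, 10, 11, 12, 16, 21, 25, 26, 27, 28, 30, 33, 34, 36}.

1 3 4 7 9 10 11 12 16 21 25 26 27 28 30 33 34 36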